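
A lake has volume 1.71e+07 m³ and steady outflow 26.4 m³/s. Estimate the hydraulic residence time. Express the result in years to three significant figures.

0.0205 yr

Q = 26.4 m³/s × 3.156e+07 s/yr = 8.331e+08 m³/yr.
Hydraulic residence time τ = V/Q = 1.71e+07/8.331e+08 = 0.02053 yr.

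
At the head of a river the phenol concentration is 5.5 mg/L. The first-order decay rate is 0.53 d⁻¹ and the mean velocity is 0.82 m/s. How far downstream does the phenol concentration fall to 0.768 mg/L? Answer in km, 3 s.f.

From C = C₀·e^(−kt), t = ln(C₀/C)/k = ln(5.5/0.768)/0.53 = 1.969/0.53 = 3.715 d.
Distance = v·t = 0.82 m/s × 3.209e+05 s = 2.632e+05 m = 263.2 km.

263 km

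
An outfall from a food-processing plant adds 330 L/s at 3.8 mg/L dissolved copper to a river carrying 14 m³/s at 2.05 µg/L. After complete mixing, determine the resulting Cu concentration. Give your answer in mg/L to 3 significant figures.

330 L/s = 0.33 m³/s.
2.05 µg/L = 0.00205 mg/L.
By mass balance at complete mixing, C = (0.33·3.8 + 14·0.00205) / (0.33 + 14) = 1.283/14.33 = 0.08951 mg/L.

0.0895 mg/L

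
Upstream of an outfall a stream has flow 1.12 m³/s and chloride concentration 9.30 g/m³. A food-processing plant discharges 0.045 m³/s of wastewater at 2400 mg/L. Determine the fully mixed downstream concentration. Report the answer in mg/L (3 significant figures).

102 mg/L

Conservation of mass across the mixing zone: C = (0.045·2400 + 1.12·9.3) / (0.045 + 1.12) = 118.4/1.165 = 101.6 mg/L.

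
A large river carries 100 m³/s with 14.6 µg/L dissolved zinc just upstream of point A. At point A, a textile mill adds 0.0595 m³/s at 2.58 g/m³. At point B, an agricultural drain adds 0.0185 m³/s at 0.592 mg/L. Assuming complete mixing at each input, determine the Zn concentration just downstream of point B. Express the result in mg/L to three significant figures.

14.6 µg/L = 0.0146 mg/L.
After input A: C = (100·0.0146 + 0.0595·2.58) / 100.1 = 0.01613 mg/L.
After input B: C = (100.1·0.01613 + 0.0185·0.592) / 100.1 = 0.01623 mg/L.

0.0162 mg/L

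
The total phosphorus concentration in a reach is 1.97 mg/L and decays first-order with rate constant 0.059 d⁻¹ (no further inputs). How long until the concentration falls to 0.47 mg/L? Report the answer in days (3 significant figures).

24.3 d

t = ln(C₀/C)/k = ln(1.97/0.47)/0.059 = 1.433/0.059 = 24.29 d.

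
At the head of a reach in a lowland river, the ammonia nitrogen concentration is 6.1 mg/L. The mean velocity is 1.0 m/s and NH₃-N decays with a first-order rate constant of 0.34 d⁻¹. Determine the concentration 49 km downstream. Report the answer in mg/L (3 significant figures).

5.03 mg/L

Travel time t = 49 km / 1.0 m/s = 4.9e+04/1.0 = 4.9e+04 s = 0.5671 d.
First-order decay: C = 6.1·exp(−0.34·0.5671) = 6.1·0.8246 = 5.03 mg/L.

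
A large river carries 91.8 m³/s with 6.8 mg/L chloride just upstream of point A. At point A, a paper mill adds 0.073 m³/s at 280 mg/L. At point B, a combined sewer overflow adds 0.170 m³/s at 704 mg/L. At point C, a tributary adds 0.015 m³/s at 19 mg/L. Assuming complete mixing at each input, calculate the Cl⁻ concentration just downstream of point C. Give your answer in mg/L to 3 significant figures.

8.31 mg/L

After input A: C = (91.8·6.8 + 0.073·280) / 91.87 = 7.017 mg/L.
After input B: C = (91.87·7.017 + 0.17·704) / 92.04 = 8.304 mg/L.
After input C: C = (92.04·8.304 + 0.015·19) / 92.06 = 8.306 mg/L.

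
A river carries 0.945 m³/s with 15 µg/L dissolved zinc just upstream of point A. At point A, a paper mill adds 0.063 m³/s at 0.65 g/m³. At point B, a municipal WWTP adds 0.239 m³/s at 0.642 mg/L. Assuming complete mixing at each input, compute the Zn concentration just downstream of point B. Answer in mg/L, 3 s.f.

15 µg/L = 0.015 mg/L.
After input A: C = (0.945·0.015 + 0.063·0.65) / 1.008 = 0.05469 mg/L.
After input B: C = (1.008·0.05469 + 0.239·0.642) / 1.247 = 0.1673 mg/L.

0.167 mg/L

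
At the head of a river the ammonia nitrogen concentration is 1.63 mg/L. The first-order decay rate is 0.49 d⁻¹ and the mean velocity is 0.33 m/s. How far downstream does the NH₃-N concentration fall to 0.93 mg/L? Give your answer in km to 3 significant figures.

32.7 km

From C = C₀·e^(−kt), t = ln(C₀/C)/k = ln(1.63/0.93)/0.49 = 0.5612/0.49 = 1.145 d.
Distance = v·t = 0.33 m/s × 9.895e+04 s = 3.265e+04 m = 32.65 km.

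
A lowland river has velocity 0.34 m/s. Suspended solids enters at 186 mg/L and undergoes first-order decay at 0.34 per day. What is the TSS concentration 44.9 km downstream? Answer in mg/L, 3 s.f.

111 mg/L

Travel time t = 44.9 km / 0.34 m/s = 4.49e+04/0.34 = 1.321e+05 s = 1.528 d.
First-order decay: C = 186·exp(−0.34·1.528) = 186·0.5947 = 110.6 mg/L.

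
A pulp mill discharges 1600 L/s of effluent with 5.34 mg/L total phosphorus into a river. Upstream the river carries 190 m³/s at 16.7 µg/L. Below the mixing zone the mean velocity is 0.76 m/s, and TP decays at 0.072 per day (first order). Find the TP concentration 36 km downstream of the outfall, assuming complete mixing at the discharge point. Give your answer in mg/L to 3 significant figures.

1600 L/s = 1.6 m³/s.
16.7 µg/L = 0.0167 mg/L.
After complete mixing, C₀ = (1.6·5.34 + 190·0.0167) / 191.6 = 0.06115 mg/L.
Travel time t = 3.6e+04 m / 0.76 m/s = 4.737e+04 s = 0.5482 d.
C = 0.06115·exp(−0.072·0.5482) = 0.06115·0.9613 = 0.05879 mg/L.

0.0588 mg/L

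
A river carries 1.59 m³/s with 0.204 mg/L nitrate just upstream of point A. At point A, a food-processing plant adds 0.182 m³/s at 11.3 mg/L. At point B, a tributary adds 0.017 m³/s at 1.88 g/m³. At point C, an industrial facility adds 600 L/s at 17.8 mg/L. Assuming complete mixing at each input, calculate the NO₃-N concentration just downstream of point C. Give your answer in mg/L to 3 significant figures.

5.48 mg/L

After input A: C = (1.59·0.204 + 0.182·11.3) / 1.772 = 1.344 mg/L.
After input B: C = (1.772·1.344 + 0.017·1.88) / 1.789 = 1.349 mg/L.
600 L/s = 0.6 m³/s.
After input C: C = (1.789·1.349 + 0.6·17.8) / 2.389 = 5.481 mg/L.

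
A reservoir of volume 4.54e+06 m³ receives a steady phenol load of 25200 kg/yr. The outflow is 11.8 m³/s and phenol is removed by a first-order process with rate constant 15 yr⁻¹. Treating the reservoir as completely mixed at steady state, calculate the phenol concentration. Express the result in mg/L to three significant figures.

0.0572 mg/L

Outflow Q = 11.8 m³/s × 3.156e+07 s/yr = 3.724e+08 m³/yr.
Steady-state CSTR mass balance: W = Q·C + k·V·C, so C = W/(Q + kV).
Q + kV = 3.724e+08 + 15·4.54e+06 = 4.405e+08 m³/yr.
C = 25200/4.405e+08 = 5.721e-05 kg/m³ = 0.05721 mg/L.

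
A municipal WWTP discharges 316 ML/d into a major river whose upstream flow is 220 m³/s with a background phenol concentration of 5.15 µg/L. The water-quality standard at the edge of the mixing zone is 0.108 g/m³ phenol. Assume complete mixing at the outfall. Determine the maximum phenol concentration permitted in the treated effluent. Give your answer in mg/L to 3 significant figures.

316 ML/d = 3.657 m³/s.
5.15 µg/L = 0.00515 mg/L.
Mass balance: 0.108·223.7 = 3.657·Cₑ + 220·0.00515.
Cₑ = (24.16 − 1.133) / 3.657 = 6.295 mg/L.

6.29 mg/L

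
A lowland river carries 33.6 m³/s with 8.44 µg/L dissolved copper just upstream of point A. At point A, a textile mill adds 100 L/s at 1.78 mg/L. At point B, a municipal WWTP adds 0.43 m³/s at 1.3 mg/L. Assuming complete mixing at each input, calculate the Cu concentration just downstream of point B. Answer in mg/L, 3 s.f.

8.44 µg/L = 0.00844 mg/L.
100 L/s = 0.1 m³/s.
After input A: C = (33.6·0.00844 + 0.1·1.78) / 33.7 = 0.0137 mg/L.
After input B: C = (33.7·0.0137 + 0.43·1.3) / 34.13 = 0.0299 mg/L.

0.0299 mg/L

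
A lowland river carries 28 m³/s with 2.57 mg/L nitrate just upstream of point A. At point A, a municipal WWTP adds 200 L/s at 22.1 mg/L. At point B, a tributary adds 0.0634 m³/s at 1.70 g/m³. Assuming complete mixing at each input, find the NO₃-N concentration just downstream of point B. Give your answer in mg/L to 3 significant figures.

2.71 mg/L

200 L/s = 0.2 m³/s.
After input A: C = (28·2.57 + 0.2·22.1) / 28.2 = 2.709 mg/L.
After input B: C = (28.2·2.709 + 0.0634·1.7) / 28.26 = 2.706 mg/L.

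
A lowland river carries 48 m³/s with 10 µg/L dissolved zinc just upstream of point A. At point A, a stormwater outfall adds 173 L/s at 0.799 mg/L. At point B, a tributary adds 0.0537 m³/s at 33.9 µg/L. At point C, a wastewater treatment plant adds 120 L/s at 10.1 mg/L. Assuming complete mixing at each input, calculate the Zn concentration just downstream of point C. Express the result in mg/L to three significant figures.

0.0379 mg/L

10 µg/L = 0.01 mg/L.
173 L/s = 0.173 m³/s.
After input A: C = (48·0.01 + 0.173·0.799) / 48.17 = 0.01283 mg/L.
33.9 µg/L = 0.0339 mg/L.
After input B: C = (48.17·0.01283 + 0.0537·0.0339) / 48.23 = 0.01286 mg/L.
120 L/s = 0.12 m³/s.
After input C: C = (48.23·0.01286 + 0.12·10.1) / 48.35 = 0.03789 mg/L.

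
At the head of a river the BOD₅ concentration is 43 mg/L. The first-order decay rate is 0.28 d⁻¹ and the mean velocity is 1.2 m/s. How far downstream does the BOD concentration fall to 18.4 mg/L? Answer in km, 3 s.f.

From C = C₀·e^(−kt), t = ln(C₀/C)/k = ln(43/18.4)/0.28 = 0.8488/0.28 = 3.032 d.
Distance = v·t = 1.2 m/s × 2.619e+05 s = 3.143e+05 m = 314.3 km.

314 km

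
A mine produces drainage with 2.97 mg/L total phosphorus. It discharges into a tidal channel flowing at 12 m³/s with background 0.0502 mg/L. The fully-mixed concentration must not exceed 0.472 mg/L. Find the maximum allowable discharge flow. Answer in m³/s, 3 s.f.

Mass balance at complete mixing: C_std·(Q_w + Q_r) = Q_w·C_e + Q_r·C_b.
Rearranging, Q_w = Q_r·(C_std − C_b)/(C_e − C_std) = 12·(0.472 − 0.0502) / (2.97 − 0.472) = 2.026 m³/s.

2.03 m³/s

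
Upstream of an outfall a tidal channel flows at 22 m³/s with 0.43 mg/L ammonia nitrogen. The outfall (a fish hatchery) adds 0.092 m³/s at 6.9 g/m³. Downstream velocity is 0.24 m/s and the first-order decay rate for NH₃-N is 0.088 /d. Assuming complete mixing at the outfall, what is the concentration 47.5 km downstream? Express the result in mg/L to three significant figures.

0.374 mg/L

After complete mixing, C₀ = (0.092·6.9 + 22·0.43) / 22.09 = 0.4569 mg/L.
Travel time t = 4.75e+04 m / 0.24 m/s = 1.979e+05 s = 2.291 d.
C = 0.4569·exp(−0.088·2.291) = 0.4569·0.8174 = 0.3735 mg/L.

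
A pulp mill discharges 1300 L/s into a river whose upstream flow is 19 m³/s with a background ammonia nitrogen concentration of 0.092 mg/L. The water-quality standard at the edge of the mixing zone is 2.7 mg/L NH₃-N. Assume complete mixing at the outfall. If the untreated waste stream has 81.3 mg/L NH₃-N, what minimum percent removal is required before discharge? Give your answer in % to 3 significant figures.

49.8 %

1300 L/s = 1.3 m³/s.
Mass balance: 2.7·20.3 = 1.3·Cₑ + 19·0.092.
Cₑ = (54.81 − 1.748) / 1.3 = 40.82 mg/L.
Required removal = 1 − 40.82/81.3 = 49.79 %.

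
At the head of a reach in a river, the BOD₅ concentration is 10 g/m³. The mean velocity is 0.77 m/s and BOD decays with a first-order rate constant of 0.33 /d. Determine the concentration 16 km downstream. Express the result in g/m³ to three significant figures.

Travel time t = 16 km / 0.77 m/s = 1.6e+04/0.77 = 2.078e+04 s = 0.2405 d.
First-order decay: C = 10·exp(−0.33·0.2405) = 10·0.9237 = 9.237 g/m³.

9.24 g/m³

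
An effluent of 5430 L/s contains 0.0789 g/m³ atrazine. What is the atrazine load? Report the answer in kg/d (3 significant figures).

5430 L/s = 5.43 m³/s.
Mass flux = Q·C = 5.43 m³/s × 0.0789 g/m³ = 0.4284 g/s.
= 0.4284 g/s × 86.4 = 37.02 kg/d.

37.0 kg/d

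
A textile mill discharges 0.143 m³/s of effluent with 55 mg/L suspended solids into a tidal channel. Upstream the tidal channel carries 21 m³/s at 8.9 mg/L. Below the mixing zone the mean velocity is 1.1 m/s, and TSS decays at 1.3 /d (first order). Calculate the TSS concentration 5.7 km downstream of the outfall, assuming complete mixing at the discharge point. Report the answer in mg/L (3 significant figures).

After complete mixing, C₀ = (0.143·55 + 21·8.9) / 21.14 = 9.212 mg/L.
Travel time t = 5700 m / 1.1 m/s = 5182 s = 0.05997 d.
C = 9.212·exp(−1.3·0.05997) = 9.212·0.925 = 8.521 mg/L.

8.52 mg/L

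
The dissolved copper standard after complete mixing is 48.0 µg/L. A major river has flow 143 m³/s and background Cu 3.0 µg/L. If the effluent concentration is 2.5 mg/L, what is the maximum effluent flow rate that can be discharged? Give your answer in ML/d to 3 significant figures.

227 ML/d

3.0 µg/L = 0.003 mg/L.
48.0 µg/L = 0.048 mg/L.
Mass balance at complete mixing: C_std·(Q_w + Q_r) = Q_w·C_e + Q_r·C_b.
Rearranging, Q_w = Q_r·(C_std − C_b)/(C_e − C_std) = 143·(0.048 − 0.003) / (2.5 − 0.048) = 2.624 m³/s.
= 226.7 ML/d.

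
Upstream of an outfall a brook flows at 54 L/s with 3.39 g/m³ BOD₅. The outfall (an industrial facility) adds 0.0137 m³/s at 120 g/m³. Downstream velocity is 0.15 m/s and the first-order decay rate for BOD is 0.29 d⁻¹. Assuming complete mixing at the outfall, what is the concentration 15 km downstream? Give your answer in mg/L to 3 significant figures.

19.3 mg/L

54 L/s = 0.054 m³/s.
After complete mixing, C₀ = (0.0137·120 + 0.054·3.39) / 0.0677 = 26.99 mg/L.
Travel time t = 1.5e+04 m / 0.15 m/s = 1e+05 s = 1.157 d.
C = 26.99·exp(−0.29·1.157) = 26.99·0.7149 = 19.29 mg/L.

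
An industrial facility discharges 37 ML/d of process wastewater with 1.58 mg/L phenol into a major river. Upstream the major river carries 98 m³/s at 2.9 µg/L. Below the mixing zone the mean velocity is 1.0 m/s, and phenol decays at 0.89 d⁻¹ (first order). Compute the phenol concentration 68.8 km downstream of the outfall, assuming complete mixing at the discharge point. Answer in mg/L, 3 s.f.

0.00481 mg/L

37 ML/d = 0.4282 m³/s.
2.9 µg/L = 0.0029 mg/L.
After complete mixing, C₀ = (0.4282·1.58 + 98·0.0029) / 98.43 = 0.009762 mg/L.
Travel time t = 6.88e+04 m / 1.0 m/s = 6.88e+04 s = 0.7963 d.
C = 0.009762·exp(−0.89·0.7963) = 0.009762·0.4923 = 0.004805 mg/L.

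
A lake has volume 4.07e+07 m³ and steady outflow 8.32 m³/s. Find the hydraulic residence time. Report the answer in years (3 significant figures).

0.155 yr

Q = 8.32 m³/s × 3.156e+07 s/yr = 2.626e+08 m³/yr.
Hydraulic residence time τ = V/Q = 4.07e+07/2.626e+08 = 0.155 yr.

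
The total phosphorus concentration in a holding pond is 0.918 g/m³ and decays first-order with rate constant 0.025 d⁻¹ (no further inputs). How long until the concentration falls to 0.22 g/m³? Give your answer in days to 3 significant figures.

t = ln(C₀/C)/k = ln(0.918/0.22)/0.025 = 1.429/0.025 = 57.14 d.

57.1 d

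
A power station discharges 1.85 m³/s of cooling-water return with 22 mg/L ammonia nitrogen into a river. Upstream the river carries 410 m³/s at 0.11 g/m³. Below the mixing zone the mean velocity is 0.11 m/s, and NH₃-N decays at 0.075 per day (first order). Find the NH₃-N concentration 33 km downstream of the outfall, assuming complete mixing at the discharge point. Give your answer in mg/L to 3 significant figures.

After complete mixing, C₀ = (1.85·22 + 410·0.11) / 411.9 = 0.2083 mg/L.
Travel time t = 3.3e+04 m / 0.11 m/s = 3e+05 s = 3.472 d.
C = 0.2083·exp(−0.075·3.472) = 0.2083·0.7707 = 0.1606 mg/L.

0.161 mg/L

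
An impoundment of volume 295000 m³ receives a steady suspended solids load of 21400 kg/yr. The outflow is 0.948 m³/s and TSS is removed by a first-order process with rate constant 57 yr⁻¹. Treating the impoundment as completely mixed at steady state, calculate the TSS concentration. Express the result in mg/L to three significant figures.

Outflow Q = 0.948 m³/s × 3.156e+07 s/yr = 2.992e+07 m³/yr.
Steady-state CSTR mass balance: W = Q·C + k·V·C, so C = W/(Q + kV).
Q + kV = 2.992e+07 + 57·295000 = 4.673e+07 m³/yr.
C = 21400/4.673e+07 = 0.0004579 kg/m³ = 0.4579 mg/L.

0.458 mg/L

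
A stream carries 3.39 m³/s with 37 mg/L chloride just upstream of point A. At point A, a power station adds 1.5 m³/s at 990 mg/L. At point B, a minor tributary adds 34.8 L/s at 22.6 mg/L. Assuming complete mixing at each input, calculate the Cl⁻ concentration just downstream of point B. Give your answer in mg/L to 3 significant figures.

After input A: C = (3.39·37 + 1.5·990) / 4.89 = 329.3 mg/L.
34.8 L/s = 0.0348 m³/s.
After input B: C = (4.89·329.3 + 0.0348·22.6) / 4.925 = 327.2 mg/L.

327 mg/L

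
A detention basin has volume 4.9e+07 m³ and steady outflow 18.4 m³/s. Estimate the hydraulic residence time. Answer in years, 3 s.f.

0.0844 yr

Q = 18.4 m³/s × 3.156e+07 s/yr = 5.807e+08 m³/yr.
Hydraulic residence time τ = V/Q = 4.9e+07/5.807e+08 = 0.08439 yr.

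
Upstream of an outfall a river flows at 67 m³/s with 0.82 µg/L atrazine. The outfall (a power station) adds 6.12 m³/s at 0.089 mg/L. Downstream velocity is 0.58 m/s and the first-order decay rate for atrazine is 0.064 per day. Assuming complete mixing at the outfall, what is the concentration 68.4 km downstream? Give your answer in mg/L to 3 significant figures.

0.00751 mg/L

0.82 µg/L = 0.00082 mg/L.
After complete mixing, C₀ = (6.12·0.089 + 67·0.00082) / 73.12 = 0.0082 mg/L.
Travel time t = 6.84e+04 m / 0.58 m/s = 1.179e+05 s = 1.365 d.
C = 0.0082·exp(−0.064·1.365) = 0.0082·0.9164 = 0.007515 mg/L.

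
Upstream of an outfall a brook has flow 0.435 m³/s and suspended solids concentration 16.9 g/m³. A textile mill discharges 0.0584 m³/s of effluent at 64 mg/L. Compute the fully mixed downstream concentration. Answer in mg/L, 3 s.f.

Conservation of mass across the mixing zone: C = (0.0584·64 + 0.435·16.9) / (0.0584 + 0.435) = 11.09/0.4934 = 22.47 mg/L.

22.5 mg/L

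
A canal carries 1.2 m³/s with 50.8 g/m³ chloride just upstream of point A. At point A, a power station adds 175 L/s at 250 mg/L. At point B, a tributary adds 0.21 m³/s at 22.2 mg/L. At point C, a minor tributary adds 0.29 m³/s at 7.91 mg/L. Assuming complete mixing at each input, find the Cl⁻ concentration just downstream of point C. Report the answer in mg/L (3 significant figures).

59.6 mg/L

175 L/s = 0.175 m³/s.
After input A: C = (1.2·50.8 + 0.175·250) / 1.375 = 76.15 mg/L.
After input B: C = (1.375·76.15 + 0.21·22.2) / 1.585 = 69 mg/L.
After input C: C = (1.585·69 + 0.29·7.91) / 1.875 = 59.56 mg/L.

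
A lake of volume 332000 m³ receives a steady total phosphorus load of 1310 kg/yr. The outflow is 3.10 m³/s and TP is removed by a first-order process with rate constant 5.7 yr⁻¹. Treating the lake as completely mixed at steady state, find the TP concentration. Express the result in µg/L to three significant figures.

Outflow Q = 3.10 m³/s × 3.156e+07 s/yr = 9.783e+07 m³/yr.
Steady-state CSTR mass balance: W = Q·C + k·V·C, so C = W/(Q + kV).
Q + kV = 9.783e+07 + 5.7·332000 = 9.972e+07 m³/yr.
C = 1310/9.972e+07 = 1.314e-05 kg/m³ = 0.01314 mg/L = 13.14 µg/L.

13.1 µg/L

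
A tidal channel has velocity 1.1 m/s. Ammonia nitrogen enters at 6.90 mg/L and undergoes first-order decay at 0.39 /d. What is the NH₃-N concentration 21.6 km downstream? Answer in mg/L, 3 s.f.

Travel time t = 21.6 km / 1.1 m/s = 2.16e+04/1.1 = 1.964e+04 s = 0.2273 d.
First-order decay: C = 6.90·exp(−0.39·0.2273) = 6.90·0.9152 = 6.315 mg/L.

6.31 mg/L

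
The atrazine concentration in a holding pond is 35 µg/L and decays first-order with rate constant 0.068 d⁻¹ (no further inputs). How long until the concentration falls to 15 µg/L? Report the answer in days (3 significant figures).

t = ln(C₀/C)/k = ln(35/15)/0.068 = 0.8473/0.068 = 12.46 d.

12.5 d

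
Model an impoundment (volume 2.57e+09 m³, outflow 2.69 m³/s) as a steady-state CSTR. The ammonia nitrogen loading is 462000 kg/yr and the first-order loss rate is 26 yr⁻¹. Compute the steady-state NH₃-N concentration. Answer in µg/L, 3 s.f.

6.91 µg/L

Outflow Q = 2.69 m³/s × 3.156e+07 s/yr = 8.489e+07 m³/yr.
Steady-state CSTR mass balance: W = Q·C + k·V·C, so C = W/(Q + kV).
Q + kV = 8.489e+07 + 26·2.57e+09 = 6.69e+10 m³/yr.
C = 462000/6.69e+10 = 6.905e-06 kg/m³ = 0.006905 mg/L = 6.905 µg/L.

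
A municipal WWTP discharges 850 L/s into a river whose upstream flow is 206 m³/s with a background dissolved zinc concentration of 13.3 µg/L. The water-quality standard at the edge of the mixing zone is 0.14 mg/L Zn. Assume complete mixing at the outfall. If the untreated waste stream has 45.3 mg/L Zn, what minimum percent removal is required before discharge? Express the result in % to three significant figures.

850 L/s = 0.85 m³/s.
13.3 µg/L = 0.0133 mg/L.
Mass balance: 0.14·206.8 = 0.85·Cₑ + 206·0.0133.
Cₑ = (28.96 − 2.74) / 0.85 = 30.85 mg/L.
Required removal = 1 − 30.85/45.3 = 31.91 %.

31.9 %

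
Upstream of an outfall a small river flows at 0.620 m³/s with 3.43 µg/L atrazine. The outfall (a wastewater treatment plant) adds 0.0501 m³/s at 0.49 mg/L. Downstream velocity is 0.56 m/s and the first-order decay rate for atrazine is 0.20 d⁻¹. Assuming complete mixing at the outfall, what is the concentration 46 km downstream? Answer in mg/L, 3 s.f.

3.43 µg/L = 0.00343 mg/L.
After complete mixing, C₀ = (0.0501·0.49 + 0.62·0.00343) / 0.6701 = 0.03981 mg/L.
Travel time t = 4.6e+04 m / 0.56 m/s = 8.214e+04 s = 0.9507 d.
C = 0.03981·exp(−0.20·0.9507) = 0.03981·0.8268 = 0.03292 mg/L.

0.0329 mg/L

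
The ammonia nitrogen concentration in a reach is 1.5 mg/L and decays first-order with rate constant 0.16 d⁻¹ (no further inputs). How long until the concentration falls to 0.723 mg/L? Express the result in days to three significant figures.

t = ln(C₀/C)/k = ln(1.5/0.723)/0.16 = 0.7298/0.16 = 4.561 d.

4.56 d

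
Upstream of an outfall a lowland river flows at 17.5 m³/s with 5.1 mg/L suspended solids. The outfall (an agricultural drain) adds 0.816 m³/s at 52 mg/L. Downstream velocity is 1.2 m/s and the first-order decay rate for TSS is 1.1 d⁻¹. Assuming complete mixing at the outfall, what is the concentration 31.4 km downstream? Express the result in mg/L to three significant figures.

5.15 mg/L

After complete mixing, C₀ = (0.816·52 + 17.5·5.1) / 18.32 = 7.189 mg/L.
Travel time t = 3.14e+04 m / 1.2 m/s = 2.617e+04 s = 0.3029 d.
C = 7.189·exp(−1.1·0.3029) = 7.189·0.7167 = 5.152 mg/L.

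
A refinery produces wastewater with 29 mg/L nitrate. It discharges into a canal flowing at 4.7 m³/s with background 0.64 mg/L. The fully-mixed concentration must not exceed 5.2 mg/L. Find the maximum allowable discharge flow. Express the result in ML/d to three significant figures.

Mass balance at complete mixing: C_std·(Q_w + Q_r) = Q_w·C_e + Q_r·C_b.
Rearranging, Q_w = Q_r·(C_std − C_b)/(C_e − C_std) = 4.7·(5.2 − 0.64) / (29 − 5.2) = 0.9005 m³/s.
= 77.8 ML/d.

77.8 ML/d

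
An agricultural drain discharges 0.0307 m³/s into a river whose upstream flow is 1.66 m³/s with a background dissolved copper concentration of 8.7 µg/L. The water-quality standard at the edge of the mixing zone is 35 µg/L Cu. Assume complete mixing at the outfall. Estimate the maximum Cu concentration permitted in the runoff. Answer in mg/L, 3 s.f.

8.7 µg/L = 0.0087 mg/L.
35 µg/L = 0.035 mg/L.
Mass balance: 0.035·1.691 = 0.0307·Cₑ + 1.66·0.0087.
Cₑ = (0.05917 − 0.01444) / 0.0307 = 1.457 mg/L.

1.46 mg/L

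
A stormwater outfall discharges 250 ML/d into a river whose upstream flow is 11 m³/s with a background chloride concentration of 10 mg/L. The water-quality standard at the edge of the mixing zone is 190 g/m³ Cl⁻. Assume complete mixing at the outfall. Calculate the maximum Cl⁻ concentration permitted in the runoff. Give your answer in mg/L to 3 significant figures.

874 mg/L

250 ML/d = 2.894 m³/s.
Mass balance: 190·13.89 = 2.894·Cₑ + 11·10.
Cₑ = (2640 − 110) / 2.894 = 874.3 mg/L.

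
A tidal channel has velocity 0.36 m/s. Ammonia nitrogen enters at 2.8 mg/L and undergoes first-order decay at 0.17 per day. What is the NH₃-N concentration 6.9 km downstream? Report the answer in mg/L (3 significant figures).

Travel time t = 6.9 km / 0.36 m/s = 6900/0.36 = 1.917e+04 s = 0.2218 d.
First-order decay: C = 2.8·exp(−0.17·0.2218) = 2.8·0.963 = 2.696 mg/L.

2.70 mg/L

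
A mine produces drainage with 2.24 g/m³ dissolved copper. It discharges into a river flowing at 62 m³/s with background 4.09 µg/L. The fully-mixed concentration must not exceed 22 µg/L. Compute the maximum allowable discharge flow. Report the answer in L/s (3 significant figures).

501 L/s

4.09 µg/L = 0.00409 mg/L.
22 µg/L = 0.022 mg/L.
Mass balance at complete mixing: C_std·(Q_w + Q_r) = Q_w·C_e + Q_r·C_b.
Rearranging, Q_w = Q_r·(C_std − C_b)/(C_e − C_std) = 62·(0.022 − 0.00409) / (2.24 − 0.022) = 0.5006 m³/s.
= 500.6 L/s.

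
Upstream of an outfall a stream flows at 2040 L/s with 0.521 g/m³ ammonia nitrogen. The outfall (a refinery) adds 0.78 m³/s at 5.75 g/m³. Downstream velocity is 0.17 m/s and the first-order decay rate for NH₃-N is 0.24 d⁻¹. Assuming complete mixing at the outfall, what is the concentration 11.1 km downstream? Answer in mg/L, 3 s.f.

2040 L/s = 2.04 m³/s.
After complete mixing, C₀ = (0.78·5.75 + 2.04·0.521) / 2.82 = 1.967 mg/L.
Travel time t = 1.11e+04 m / 0.17 m/s = 6.529e+04 s = 0.7557 d.
C = 1.967·exp(−0.24·0.7557) = 1.967·0.8341 = 1.641 mg/L.

1.64 mg/L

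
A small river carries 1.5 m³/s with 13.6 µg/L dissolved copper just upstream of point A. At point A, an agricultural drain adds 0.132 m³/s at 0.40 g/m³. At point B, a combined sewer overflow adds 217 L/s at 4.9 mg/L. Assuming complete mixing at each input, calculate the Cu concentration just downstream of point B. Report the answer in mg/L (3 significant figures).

0.615 mg/L

13.6 µg/L = 0.0136 mg/L.
After input A: C = (1.5·0.0136 + 0.132·0.4) / 1.632 = 0.04485 mg/L.
217 L/s = 0.217 m³/s.
After input B: C = (1.632·0.04485 + 0.217·4.9) / 1.849 = 0.6147 mg/L.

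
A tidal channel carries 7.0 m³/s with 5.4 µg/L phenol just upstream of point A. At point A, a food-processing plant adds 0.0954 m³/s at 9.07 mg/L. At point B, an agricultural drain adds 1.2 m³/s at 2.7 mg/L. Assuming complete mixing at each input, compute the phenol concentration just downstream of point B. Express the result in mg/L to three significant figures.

0.499 mg/L

5.4 µg/L = 0.0054 mg/L.
After input A: C = (7·0.0054 + 0.0954·9.07) / 7.095 = 0.1273 mg/L.
After input B: C = (7.095·0.1273 + 1.2·2.7) / 8.295 = 0.4994 mg/L.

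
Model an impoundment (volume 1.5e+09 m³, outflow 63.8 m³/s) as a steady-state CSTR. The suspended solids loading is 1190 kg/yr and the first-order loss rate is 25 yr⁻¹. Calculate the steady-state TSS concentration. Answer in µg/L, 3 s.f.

Outflow Q = 63.8 m³/s × 3.156e+07 s/yr = 2.013e+09 m³/yr.
Steady-state CSTR mass balance: W = Q·C + k·V·C, so C = W/(Q + kV).
Q + kV = 2.013e+09 + 25·1.5e+09 = 3.951e+10 m³/yr.
C = 1190/3.951e+10 = 3.012e-08 kg/m³ = 3.012e-05 mg/L = 0.03012 µg/L.

0.0301 µg/L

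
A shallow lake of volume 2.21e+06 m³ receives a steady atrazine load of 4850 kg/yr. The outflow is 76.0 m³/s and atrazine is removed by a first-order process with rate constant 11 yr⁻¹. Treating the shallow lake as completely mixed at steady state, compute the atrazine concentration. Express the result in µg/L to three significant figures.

Outflow Q = 76.0 m³/s × 3.156e+07 s/yr = 2.398e+09 m³/yr.
Steady-state CSTR mass balance: W = Q·C + k·V·C, so C = W/(Q + kV).
Q + kV = 2.398e+09 + 11·2.21e+06 = 2.423e+09 m³/yr.
C = 4850/2.423e+09 = 2.002e-06 kg/m³ = 0.002002 mg/L = 2.002 µg/L.

2.00 µg/L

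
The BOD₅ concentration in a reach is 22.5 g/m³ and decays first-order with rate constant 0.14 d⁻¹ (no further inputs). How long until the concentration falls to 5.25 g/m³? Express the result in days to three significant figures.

10.4 d

t = ln(C₀/C)/k = ln(22.5/5.25)/0.14 = 1.455/0.14 = 10.39 d.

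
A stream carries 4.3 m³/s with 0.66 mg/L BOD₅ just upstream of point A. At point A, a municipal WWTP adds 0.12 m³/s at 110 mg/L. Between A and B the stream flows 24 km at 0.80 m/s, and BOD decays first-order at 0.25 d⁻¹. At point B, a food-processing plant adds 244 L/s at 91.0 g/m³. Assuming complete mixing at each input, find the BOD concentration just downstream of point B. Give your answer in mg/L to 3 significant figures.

7.91 mg/L

After input A: C = (4.3·0.66 + 0.12·110) / 4.42 = 3.629 mg/L.
Over the 24 km reach to input B (t = 3e+04 s = 0.3472 d), decay gives C = 3.629·exp(−0.25·0.3472) = 3.327 mg/L.
244 L/s = 0.244 m³/s.
After input B: C = (4.42·3.327 + 0.244·91) / 4.664 = 7.913 mg/L.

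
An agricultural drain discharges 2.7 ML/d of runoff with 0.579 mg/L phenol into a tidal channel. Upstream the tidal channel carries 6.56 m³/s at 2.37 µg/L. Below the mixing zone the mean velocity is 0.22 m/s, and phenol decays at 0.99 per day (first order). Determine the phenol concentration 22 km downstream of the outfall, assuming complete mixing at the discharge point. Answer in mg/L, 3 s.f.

0.00162 mg/L

2.7 ML/d = 0.03125 m³/s.
2.37 µg/L = 0.00237 mg/L.
After complete mixing, C₀ = (0.03125·0.579 + 6.56·0.00237) / 6.591 = 0.005104 mg/L.
Travel time t = 2.2e+04 m / 0.22 m/s = 1e+05 s = 1.157 d.
C = 0.005104·exp(−0.99·1.157) = 0.005104·0.318 = 0.001623 mg/L.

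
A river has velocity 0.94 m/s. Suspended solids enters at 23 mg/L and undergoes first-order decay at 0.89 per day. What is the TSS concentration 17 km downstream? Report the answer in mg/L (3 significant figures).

Travel time t = 17 km / 0.94 m/s = 1.7e+04/0.94 = 1.809e+04 s = 0.2093 d.
First-order decay: C = 23·exp(−0.89·0.2093) = 23·0.83 = 19.09 mg/L.

19.1 mg/L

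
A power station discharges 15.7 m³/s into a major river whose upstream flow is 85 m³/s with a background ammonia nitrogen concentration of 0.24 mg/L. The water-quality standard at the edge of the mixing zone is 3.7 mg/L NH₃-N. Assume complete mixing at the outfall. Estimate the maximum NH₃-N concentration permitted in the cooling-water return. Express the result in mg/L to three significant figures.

22.4 mg/L

Mass balance: 3.7·100.7 = 15.7·Cₑ + 85·0.24.
Cₑ = (372.6 − 20.4) / 15.7 = 22.43 mg/L.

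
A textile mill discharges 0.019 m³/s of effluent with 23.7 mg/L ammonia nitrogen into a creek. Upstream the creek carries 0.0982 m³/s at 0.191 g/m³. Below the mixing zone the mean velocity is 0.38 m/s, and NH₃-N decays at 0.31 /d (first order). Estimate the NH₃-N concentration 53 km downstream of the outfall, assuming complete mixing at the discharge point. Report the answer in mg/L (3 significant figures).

After complete mixing, C₀ = (0.019·23.7 + 0.0982·0.191) / 0.1172 = 4.002 mg/L.
Travel time t = 5.3e+04 m / 0.38 m/s = 1.395e+05 s = 1.614 d.
C = 4.002·exp(−0.31·1.614) = 4.002·0.6063 = 2.426 mg/L.

2.43 mg/L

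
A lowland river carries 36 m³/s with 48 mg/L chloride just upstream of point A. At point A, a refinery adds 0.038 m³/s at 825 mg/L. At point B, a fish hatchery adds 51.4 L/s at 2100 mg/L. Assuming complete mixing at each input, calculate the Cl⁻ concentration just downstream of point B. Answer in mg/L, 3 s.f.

After input A: C = (36·48 + 0.038·825) / 36.04 = 48.82 mg/L.
51.4 L/s = 0.0514 m³/s.
After input B: C = (36.04·48.82 + 0.0514·2100) / 36.09 = 51.74 mg/L.

51.7 mg/L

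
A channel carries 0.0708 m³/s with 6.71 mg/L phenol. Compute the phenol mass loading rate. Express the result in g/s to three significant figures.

Mass flux = Q·C = 0.0708 m³/s × 6.71 g/m³ = 0.4751 g/s.

0.475 g/s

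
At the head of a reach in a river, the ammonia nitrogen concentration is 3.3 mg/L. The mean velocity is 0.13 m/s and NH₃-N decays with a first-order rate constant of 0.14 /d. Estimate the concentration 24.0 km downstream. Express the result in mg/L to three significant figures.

2.45 mg/L

Travel time t = 24.0 km / 0.13 m/s = 2.4e+04/0.13 = 1.846e+05 s = 2.137 d.
First-order decay: C = 3.3·exp(−0.14·2.137) = 3.3·0.7415 = 2.447 mg/L.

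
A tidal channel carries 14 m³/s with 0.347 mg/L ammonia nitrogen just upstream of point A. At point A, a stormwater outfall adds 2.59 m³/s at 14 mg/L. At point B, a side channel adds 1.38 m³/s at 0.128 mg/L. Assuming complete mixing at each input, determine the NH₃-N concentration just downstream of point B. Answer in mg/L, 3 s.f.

After input A: C = (14·0.347 + 2.59·14) / 16.59 = 2.478 mg/L.
After input B: C = (16.59·2.478 + 1.38·0.128) / 17.97 = 2.298 mg/L.

2.30 mg/L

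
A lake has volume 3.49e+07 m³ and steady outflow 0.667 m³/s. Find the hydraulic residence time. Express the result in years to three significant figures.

Q = 0.667 m³/s × 3.156e+07 s/yr = 2.105e+07 m³/yr.
Hydraulic residence time τ = V/Q = 3.49e+07/2.105e+07 = 1.658 yr.

1.66 yr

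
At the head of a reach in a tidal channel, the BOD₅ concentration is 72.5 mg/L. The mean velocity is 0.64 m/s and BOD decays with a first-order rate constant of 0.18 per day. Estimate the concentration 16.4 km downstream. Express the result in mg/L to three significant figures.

Travel time t = 16.4 km / 0.64 m/s = 1.64e+04/0.64 = 2.562e+04 s = 0.2966 d.
First-order decay: C = 72.5·exp(−0.18·0.2966) = 72.5·0.948 = 68.73 mg/L.

68.7 mg/L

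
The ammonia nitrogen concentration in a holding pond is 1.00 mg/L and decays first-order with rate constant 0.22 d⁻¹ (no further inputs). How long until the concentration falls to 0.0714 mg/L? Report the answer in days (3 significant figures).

t = ln(C₀/C)/k = ln(1.00/0.0714)/0.22 = 2.639/0.22 = 12 d.

12.0 d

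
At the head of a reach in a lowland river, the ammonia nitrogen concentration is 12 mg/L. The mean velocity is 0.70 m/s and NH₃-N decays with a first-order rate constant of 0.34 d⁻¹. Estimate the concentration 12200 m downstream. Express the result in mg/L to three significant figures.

Travel time t = 12200 m / 0.70 m/s = 1.22e+04/0.70 = 1.743e+04 s = 0.2017 d.
First-order decay: C = 12·exp(−0.34·0.2017) = 12·0.9337 = 11.2 mg/L.

11.2 mg/L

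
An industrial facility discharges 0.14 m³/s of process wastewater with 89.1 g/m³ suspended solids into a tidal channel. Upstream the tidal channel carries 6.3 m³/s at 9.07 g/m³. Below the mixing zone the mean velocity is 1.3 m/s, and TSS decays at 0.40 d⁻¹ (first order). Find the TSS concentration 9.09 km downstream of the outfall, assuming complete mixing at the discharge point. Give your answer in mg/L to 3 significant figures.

After complete mixing, C₀ = (0.14·89.1 + 6.3·9.07) / 6.44 = 10.81 mg/L.
Travel time t = 9090 m / 1.3 m/s = 6992 s = 0.08093 d.
C = 10.81·exp(−0.40·0.08093) = 10.81·0.9681 = 10.47 mg/L.

10.5 mg/L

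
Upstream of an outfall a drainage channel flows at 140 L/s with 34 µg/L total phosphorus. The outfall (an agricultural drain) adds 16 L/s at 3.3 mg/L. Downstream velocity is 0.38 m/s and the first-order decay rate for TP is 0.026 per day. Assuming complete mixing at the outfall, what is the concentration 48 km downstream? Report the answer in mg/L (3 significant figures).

16 L/s = 0.016 m³/s.
140 L/s = 0.14 m³/s.
34 µg/L = 0.034 mg/L.
After complete mixing, C₀ = (0.016·3.3 + 0.14·0.034) / 0.156 = 0.369 mg/L.
Travel time t = 4.8e+04 m / 0.38 m/s = 1.263e+05 s = 1.462 d.
C = 0.369·exp(−0.026·1.462) = 0.369·0.9627 = 0.3552 mg/L.

0.355 mg/L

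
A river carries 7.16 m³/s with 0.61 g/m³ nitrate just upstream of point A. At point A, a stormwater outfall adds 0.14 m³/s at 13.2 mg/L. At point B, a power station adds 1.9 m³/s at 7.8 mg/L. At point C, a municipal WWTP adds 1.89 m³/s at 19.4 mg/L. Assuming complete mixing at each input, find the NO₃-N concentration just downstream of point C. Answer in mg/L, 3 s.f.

5.20 mg/L

After input A: C = (7.16·0.61 + 0.14·13.2) / 7.3 = 0.8515 mg/L.
After input B: C = (7.3·0.8515 + 1.9·7.8) / 9.2 = 2.286 mg/L.
After input C: C = (9.2·2.286 + 1.89·19.4) / 11.09 = 5.203 mg/L.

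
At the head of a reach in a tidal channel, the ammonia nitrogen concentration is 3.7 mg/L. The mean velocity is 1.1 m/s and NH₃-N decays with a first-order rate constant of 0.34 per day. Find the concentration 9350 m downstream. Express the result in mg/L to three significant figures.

Travel time t = 9350 m / 1.1 m/s = 9350/1.1 = 8500 s = 0.09838 d.
First-order decay: C = 3.7·exp(−0.34·0.09838) = 3.7·0.9671 = 3.578 mg/L.

3.58 mg/L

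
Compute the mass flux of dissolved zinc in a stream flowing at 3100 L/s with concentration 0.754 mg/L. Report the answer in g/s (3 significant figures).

2.34 g/s

3100 L/s = 3.1 m³/s.
Mass flux = Q·C = 3.1 m³/s × 0.754 g/m³ = 2.337 g/s.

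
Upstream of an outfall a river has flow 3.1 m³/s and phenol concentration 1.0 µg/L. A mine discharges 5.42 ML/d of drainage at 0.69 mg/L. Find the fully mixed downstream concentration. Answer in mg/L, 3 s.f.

0.0147 mg/L

5.42 ML/d = 0.06273 m³/s.
1.0 µg/L = 0.001 mg/L.
Conservation of mass across the mixing zone: C = (0.06273·0.69 + 3.1·0.001) / (0.06273 + 3.1) = 0.04638/3.163 = 0.01467 mg/L.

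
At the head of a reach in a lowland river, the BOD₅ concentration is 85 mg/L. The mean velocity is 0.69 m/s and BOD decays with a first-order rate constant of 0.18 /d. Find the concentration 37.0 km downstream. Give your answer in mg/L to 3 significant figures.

Travel time t = 37.0 km / 0.69 m/s = 3.7e+04/0.69 = 5.362e+04 s = 0.6206 d.
First-order decay: C = 85·exp(−0.18·0.6206) = 85·0.8943 = 76.02 mg/L.

76.0 mg/L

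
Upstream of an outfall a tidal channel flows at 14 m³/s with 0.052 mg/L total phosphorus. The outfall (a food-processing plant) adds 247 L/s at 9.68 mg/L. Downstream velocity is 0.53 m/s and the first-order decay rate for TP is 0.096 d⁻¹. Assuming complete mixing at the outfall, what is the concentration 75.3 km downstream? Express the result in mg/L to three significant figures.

0.187 mg/L

247 L/s = 0.247 m³/s.
After complete mixing, C₀ = (0.247·9.68 + 14·0.052) / 14.25 = 0.2189 mg/L.
Travel time t = 7.53e+04 m / 0.53 m/s = 1.421e+05 s = 1.644 d.
C = 0.2189·exp(−0.096·1.644) = 0.2189·0.854 = 0.187 mg/L.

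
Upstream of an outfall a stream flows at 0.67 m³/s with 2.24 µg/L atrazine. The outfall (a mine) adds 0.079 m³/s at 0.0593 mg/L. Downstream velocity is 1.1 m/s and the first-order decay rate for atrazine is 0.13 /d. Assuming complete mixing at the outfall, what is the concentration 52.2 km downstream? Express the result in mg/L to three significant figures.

2.24 µg/L = 0.00224 mg/L.
After complete mixing, C₀ = (0.079·0.0593 + 0.67·0.00224) / 0.749 = 0.008258 mg/L.
Travel time t = 5.22e+04 m / 1.1 m/s = 4.745e+04 s = 0.5492 d.
C = 0.008258·exp(−0.13·0.5492) = 0.008258·0.9311 = 0.007689 mg/L.

0.00769 mg/L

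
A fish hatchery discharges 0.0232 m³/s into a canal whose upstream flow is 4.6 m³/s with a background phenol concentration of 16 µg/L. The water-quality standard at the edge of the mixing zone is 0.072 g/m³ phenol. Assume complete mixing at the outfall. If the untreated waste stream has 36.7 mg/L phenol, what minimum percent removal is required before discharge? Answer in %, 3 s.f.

16 µg/L = 0.016 mg/L.
Mass balance: 0.072·4.623 = 0.0232·Cₑ + 4.6·0.016.
Cₑ = (0.3329 − 0.0736) / 0.0232 = 11.18 mg/L.
Required removal = 1 − 11.18/36.7 = 69.55 %.

69.5 %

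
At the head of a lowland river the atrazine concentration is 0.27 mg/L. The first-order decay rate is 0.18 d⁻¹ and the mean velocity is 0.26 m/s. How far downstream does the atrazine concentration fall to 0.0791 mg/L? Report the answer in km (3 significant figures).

From C = C₀·e^(−kt), t = ln(C₀/C)/k = ln(0.27/0.0791)/0.18 = 1.228/0.18 = 6.821 d.
Distance = v·t = 0.26 m/s × 5.893e+05 s = 1.532e+05 m = 153.2 km.

153 km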